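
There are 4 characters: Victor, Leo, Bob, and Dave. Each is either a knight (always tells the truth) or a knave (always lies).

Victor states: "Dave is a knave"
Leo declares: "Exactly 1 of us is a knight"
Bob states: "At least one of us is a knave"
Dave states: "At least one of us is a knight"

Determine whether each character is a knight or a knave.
Victor is a knave.
Leo is a knave.
Bob is a knight.
Dave is a knight.

Verification:
- Victor (knave) says "Dave is a knave" - this is FALSE (a lie) because Dave is a knight.
- Leo (knave) says "Exactly 1 of us is a knight" - this is FALSE (a lie) because there are 2 knights.
- Bob (knight) says "At least one of us is a knave" - this is TRUE because Victor and Leo are knaves.
- Dave (knight) says "At least one of us is a knight" - this is TRUE because Bob and Dave are knights.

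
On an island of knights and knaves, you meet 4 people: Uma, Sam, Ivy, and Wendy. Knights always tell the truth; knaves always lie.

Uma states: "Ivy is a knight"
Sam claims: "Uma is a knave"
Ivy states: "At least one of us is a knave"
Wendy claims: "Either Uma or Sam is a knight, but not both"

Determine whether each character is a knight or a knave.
Uma is a knight.
Sam is a knave.
Ivy is a knight.
Wendy is a knight.

Verification:
- Uma (knight) says "Ivy is a knight" - this is TRUE because Ivy is a knight.
- Sam (knave) says "Uma is a knave" - this is FALSE (a lie) because Uma is a knight.
- Ivy (knight) says "At least one of us is a knave" - this is TRUE because Sam is a knave.
- Wendy (knight) says "Either Uma or Sam is a knight, but not both" - this is TRUE because Uma is a knight and Sam is a knave.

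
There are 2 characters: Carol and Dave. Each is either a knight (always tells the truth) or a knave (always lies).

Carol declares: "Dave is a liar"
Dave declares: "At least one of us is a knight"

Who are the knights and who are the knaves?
Carol is a knave.
Dave is a knight.

Verification:
- Carol (knave) says "Dave is a liar" - this is FALSE (a lie) because Dave is a knight.
- Dave (knight) says "At least one of us is a knight" - this is TRUE because Dave is a knight.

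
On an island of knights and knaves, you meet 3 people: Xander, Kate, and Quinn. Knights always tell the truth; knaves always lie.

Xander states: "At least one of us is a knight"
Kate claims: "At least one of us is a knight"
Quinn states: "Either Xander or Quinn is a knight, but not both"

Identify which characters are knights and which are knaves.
Xander is a knave.
Kate is a knave.
Quinn is a knave.

Verification:
- Xander (knave) says "At least one of us is a knight" - this is FALSE (a lie) because no one is a knight.
- Kate (knave) says "At least one of us is a knight" - this is FALSE (a lie) because no one is a knight.
- Quinn (knave) says "Either Xander or Quinn is a knight, but not both" - this is FALSE (a lie) because Xander is a knave and Quinn is a knave.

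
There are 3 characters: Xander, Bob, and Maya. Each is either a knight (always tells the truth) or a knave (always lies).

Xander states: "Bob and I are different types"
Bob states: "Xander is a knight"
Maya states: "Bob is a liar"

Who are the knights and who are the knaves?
Xander is a knave.
Bob is a knave.
Maya is a knight.

Verification:
- Xander (knave) says "Bob and I are different types" - this is FALSE (a lie) because Xander is a knave and Bob is a knave.
- Bob (knave) says "Xander is a knight" - this is FALSE (a lie) because Xander is a knave.
- Maya (knight) says "Bob is a liar" - this is TRUE because Bob is a knave.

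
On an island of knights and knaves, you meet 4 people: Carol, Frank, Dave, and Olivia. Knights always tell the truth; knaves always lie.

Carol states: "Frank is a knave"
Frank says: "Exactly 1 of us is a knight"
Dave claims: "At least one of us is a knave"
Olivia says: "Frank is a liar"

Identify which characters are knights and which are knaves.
Carol is a knight.
Frank is a knave.
Dave is a knight.
Olivia is a knight.

Verification:
- Carol (knight) says "Frank is a knave" - this is TRUE because Frank is a knave.
- Frank (knave) says "Exactly 1 of us is a knight" - this is FALSE (a lie) because there are 3 knights.
- Dave (knight) says "At least one of us is a knave" - this is TRUE because Frank is a knave.
- Olivia (knight) says "Frank is a liar" - this is TRUE because Frank is a knave.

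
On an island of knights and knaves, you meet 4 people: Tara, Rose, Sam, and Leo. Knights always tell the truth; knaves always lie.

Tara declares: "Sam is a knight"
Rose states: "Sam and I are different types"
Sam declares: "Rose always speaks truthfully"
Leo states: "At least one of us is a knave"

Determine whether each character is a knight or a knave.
Tara is a knave.
Rose is a knave.
Sam is a knave.
Leo is a knight.

Verification:
- Tara (knave) says "Sam is a knight" - this is FALSE (a lie) because Sam is a knave.
- Rose (knave) says "Sam and I are different types" - this is FALSE (a lie) because Rose is a knave and Sam is a knave.
- Sam (knave) says "Rose always speaks truthfully" - this is FALSE (a lie) because Rose is a knave.
- Leo (knight) says "At least one of us is a knave" - this is TRUE because Tara, Rose, and Sam are knaves.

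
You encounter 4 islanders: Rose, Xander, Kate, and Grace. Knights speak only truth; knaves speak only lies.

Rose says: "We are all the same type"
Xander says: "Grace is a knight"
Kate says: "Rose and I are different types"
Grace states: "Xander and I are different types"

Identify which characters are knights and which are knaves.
Rose is a knave.
Xander is a knave.
Kate is a knight.
Grace is a knave.

Verification:
- Rose (knave) says "We are all the same type" - this is FALSE (a lie) because Kate is a knight and Rose, Xander, and Grace are knaves.
- Xander (knave) says "Grace is a knight" - this is FALSE (a lie) because Grace is a knave.
- Kate (knight) says "Rose and I are different types" - this is TRUE because Kate is a knight and Rose is a knave.
- Grace (knave) says "Xander and I are different types" - this is FALSE (a lie) because Grace is a knave and Xander is a knave.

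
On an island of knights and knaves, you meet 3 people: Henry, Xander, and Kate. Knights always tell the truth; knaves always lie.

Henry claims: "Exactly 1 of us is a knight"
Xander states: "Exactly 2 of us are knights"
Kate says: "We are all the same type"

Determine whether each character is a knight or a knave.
Henry is a knight.
Xander is a knave.
Kate is a knave.

Verification:
- Henry (knight) says "Exactly 1 of us is a knight" - this is TRUE because there are 1 knights.
- Xander (knave) says "Exactly 2 of us are knights" - this is FALSE (a lie) because there are 1 knights.
- Kate (knave) says "We are all the same type" - this is FALSE (a lie) because Henry is a knight and Xander and Kate are knaves.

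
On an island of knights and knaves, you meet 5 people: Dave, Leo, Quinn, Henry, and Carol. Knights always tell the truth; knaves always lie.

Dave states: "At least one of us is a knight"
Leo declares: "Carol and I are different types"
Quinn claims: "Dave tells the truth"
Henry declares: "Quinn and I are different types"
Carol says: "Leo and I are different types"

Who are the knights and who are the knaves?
Dave is a knave.
Leo is a knave.
Quinn is a knave.
Henry is a knave.
Carol is a knave.

Verification:
- Dave (knave) says "At least one of us is a knight" - this is FALSE (a lie) because no one is a knight.
- Leo (knave) says "Carol and I are different types" - this is FALSE (a lie) because Leo is a knave and Carol is a knave.
- Quinn (knave) says "Dave tells the truth" - this is FALSE (a lie) because Dave is a knave.
- Henry (knave) says "Quinn and I are different types" - this is FALSE (a lie) because Henry is a knave and Quinn is a knave.
- Carol (knave) says "Leo and I are different types" - this is FALSE (a lie) because Carol is a knave and Leo is a knave.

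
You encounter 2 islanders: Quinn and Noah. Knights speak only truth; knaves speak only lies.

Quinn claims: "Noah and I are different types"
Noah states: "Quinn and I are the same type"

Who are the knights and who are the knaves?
Quinn is a knight.
Noah is a knave.

Verification:
- Quinn (knight) says "Noah and I are different types" - this is TRUE because Quinn is a knight and Noah is a knave.
- Noah (knave) says "Quinn and I are the same type" - this is FALSE (a lie) because Noah is a knave and Quinn is a knight.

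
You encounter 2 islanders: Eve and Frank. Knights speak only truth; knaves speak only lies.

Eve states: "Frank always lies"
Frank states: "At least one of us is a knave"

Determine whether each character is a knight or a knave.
Eve is a knave.
Frank is a knight.

Verification:
- Eve (knave) says "Frank always lies" - this is FALSE (a lie) because Frank is a knight.
- Frank (knight) says "At least one of us is a knave" - this is TRUE because Eve is a knave.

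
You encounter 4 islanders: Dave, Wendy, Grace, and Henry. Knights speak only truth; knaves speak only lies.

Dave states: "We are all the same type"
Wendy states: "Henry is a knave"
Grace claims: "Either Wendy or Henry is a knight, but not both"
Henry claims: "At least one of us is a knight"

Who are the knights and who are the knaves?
Dave is a knave.
Wendy is a knave.
Grace is a knight.
Henry is a knight.

Verification:
- Dave (knave) says "We are all the same type" - this is FALSE (a lie) because Grace and Henry are knights and Dave and Wendy are knaves.
- Wendy (knave) says "Henry is a knave" - this is FALSE (a lie) because Henry is a knight.
- Grace (knight) says "Either Wendy or Henry is a knight, but not both" - this is TRUE because Wendy is a knave and Henry is a knight.
- Henry (knight) says "At least one of us is a knight" - this is TRUE because Grace and Henry are knights.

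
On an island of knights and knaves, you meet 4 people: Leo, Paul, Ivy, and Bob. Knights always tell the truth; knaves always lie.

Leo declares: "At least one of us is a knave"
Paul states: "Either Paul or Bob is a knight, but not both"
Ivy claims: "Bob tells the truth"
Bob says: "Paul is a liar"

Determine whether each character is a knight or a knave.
Leo is a knight.
Paul is a knight.
Ivy is a knave.
Bob is a knave.

Verification:
- Leo (knight) says "At least one of us is a knave" - this is TRUE because Ivy and Bob are knaves.
- Paul (knight) says "Either Paul or Bob is a knight, but not both" - this is TRUE because Paul is a knight and Bob is a knave.
- Ivy (knave) says "Bob tells the truth" - this is FALSE (a lie) because Bob is a knave.
- Bob (knave) says "Paul is a liar" - this is FALSE (a lie) because Paul is a knight.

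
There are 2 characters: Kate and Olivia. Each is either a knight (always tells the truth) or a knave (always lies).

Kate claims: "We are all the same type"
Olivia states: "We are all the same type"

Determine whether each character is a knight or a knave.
Kate is a knight.
Olivia is a knight.

Verification:
- Kate (knight) says "We are all the same type" - this is TRUE because Kate and Olivia are knights.
- Olivia (knight) says "We are all the same type" - this is TRUE because Kate and Olivia are knights.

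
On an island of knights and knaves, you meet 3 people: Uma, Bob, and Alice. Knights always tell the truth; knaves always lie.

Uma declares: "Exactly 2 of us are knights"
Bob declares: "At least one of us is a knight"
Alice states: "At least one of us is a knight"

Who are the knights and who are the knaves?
Uma is a knave.
Bob is a knave.
Alice is a knave.

Verification:
- Uma (knave) says "Exactly 2 of us are knights" - this is FALSE (a lie) because there are 0 knights.
- Bob (knave) says "At least one of us is a knight" - this is FALSE (a lie) because no one is a knight.
- Alice (knave) says "At least one of us is a knight" - this is FALSE (a lie) because no one is a knight.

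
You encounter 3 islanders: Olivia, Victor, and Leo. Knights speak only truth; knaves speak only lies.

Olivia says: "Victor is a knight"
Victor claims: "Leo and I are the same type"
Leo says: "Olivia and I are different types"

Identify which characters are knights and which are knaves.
Olivia is a knave.
Victor is a knave.
Leo is a knight.

Verification:
- Olivia (knave) says "Victor is a knight" - this is FALSE (a lie) because Victor is a knave.
- Victor (knave) says "Leo and I are the same type" - this is FALSE (a lie) because Victor is a knave and Leo is a knight.
- Leo (knight) says "Olivia and I are different types" - this is TRUE because Leo is a knight and Olivia is a knave.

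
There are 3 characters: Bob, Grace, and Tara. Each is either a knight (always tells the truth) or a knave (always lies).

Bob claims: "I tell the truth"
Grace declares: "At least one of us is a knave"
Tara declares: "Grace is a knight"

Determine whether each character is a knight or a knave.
Bob is a knave.
Grace is a knight.
Tara is a knight.

Verification:
- Bob (knave) says "I tell the truth" - this is FALSE (a lie) because Bob is a knave.
- Grace (knight) says "At least one of us is a knave" - this is TRUE because Bob is a knave.
- Tara (knight) says "Grace is a knight" - this is TRUE because Grace is a knight.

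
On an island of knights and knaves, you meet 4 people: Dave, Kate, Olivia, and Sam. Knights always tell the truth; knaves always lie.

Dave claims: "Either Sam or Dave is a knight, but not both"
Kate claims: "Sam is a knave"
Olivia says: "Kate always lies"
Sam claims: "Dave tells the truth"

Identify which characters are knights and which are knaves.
Dave is a knave.
Kate is a knight.
Olivia is a knave.
Sam is a knave.

Verification:
- Dave (knave) says "Either Sam or Dave is a knight, but not both" - this is FALSE (a lie) because Sam is a knave and Dave is a knave.
- Kate (knight) says "Sam is a knave" - this is TRUE because Sam is a knave.
- Olivia (knave) says "Kate always lies" - this is FALSE (a lie) because Kate is a knight.
- Sam (knave) says "Dave tells the truth" - this is FALSE (a lie) because Dave is a knave.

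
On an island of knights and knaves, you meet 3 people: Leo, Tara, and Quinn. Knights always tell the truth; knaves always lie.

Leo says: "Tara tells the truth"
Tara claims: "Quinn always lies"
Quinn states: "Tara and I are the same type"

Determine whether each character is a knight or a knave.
Leo is a knight.
Tara is a knight.
Quinn is a knave.

Verification:
- Leo (knight) says "Tara tells the truth" - this is TRUE because Tara is a knight.
- Tara (knight) says "Quinn always lies" - this is TRUE because Quinn is a knave.
- Quinn (knave) says "Tara and I are the same type" - this is FALSE (a lie) because Quinn is a knave and Tara is a knight.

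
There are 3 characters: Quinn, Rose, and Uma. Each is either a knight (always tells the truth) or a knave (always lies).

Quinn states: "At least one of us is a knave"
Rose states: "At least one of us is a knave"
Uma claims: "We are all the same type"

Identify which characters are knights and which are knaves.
Quinn is a knight.
Rose is a knight.
Uma is a knave.

Verification:
- Quinn (knight) says "At least one of us is a knave" - this is TRUE because Uma is a knave.
- Rose (knight) says "At least one of us is a knave" - this is TRUE because Uma is a knave.
- Uma (knave) says "We are all the same type" - this is FALSE (a lie) because Quinn and Rose are knights and Uma is a knave.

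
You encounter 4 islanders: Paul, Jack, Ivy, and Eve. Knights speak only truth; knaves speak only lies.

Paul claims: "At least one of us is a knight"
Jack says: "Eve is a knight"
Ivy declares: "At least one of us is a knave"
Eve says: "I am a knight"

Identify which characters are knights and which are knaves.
Paul is a knight.
Jack is a knave.
Ivy is a knight.
Eve is a knave.

Verification:
- Paul (knight) says "At least one of us is a knight" - this is TRUE because Paul and Ivy are knights.
- Jack (knave) says "Eve is a knight" - this is FALSE (a lie) because Eve is a knave.
- Ivy (knight) says "At least one of us is a knave" - this is TRUE because Jack and Eve are knaves.
- Eve (knave) says "I am a knight" - this is FALSE (a lie) because Eve is a knave.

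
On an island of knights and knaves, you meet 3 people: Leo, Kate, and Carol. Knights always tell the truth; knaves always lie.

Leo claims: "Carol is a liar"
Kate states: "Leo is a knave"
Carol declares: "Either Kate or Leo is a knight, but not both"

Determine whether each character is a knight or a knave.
Leo is a knave.
Kate is a knight.
Carol is a knight.

Verification:
- Leo (knave) says "Carol is a liar" - this is FALSE (a lie) because Carol is a knight.
- Kate (knight) says "Leo is a knave" - this is TRUE because Leo is a knave.
- Carol (knight) says "Either Kate or Leo is a knight, but not both" - this is TRUE because Kate is a knight and Leo is a knave.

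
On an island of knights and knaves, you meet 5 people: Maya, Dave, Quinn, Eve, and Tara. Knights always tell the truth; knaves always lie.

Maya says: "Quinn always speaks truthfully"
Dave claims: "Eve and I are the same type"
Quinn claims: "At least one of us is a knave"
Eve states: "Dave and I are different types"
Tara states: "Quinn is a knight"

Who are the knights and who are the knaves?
Maya is a knight.
Dave is a knave.
Quinn is a knight.
Eve is a knight.
Tara is a knight.

Verification:
- Maya (knight) says "Quinn always speaks truthfully" - this is TRUE because Quinn is a knight.
- Dave (knave) says "Eve and I are the same type" - this is FALSE (a lie) because Dave is a knave and Eve is a knight.
- Quinn (knight) says "At least one of us is a knave" - this is TRUE because Dave is a knave.
- Eve (knight) says "Dave and I are different types" - this is TRUE because Eve is a knight and Dave is a knave.
- Tara (knight) says "Quinn is a knight" - this is TRUE because Quinn is a knight.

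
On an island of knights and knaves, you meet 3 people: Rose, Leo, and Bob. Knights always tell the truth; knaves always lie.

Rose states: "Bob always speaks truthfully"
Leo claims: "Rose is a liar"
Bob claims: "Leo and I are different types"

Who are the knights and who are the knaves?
Rose is a knight.
Leo is a knave.
Bob is a knight.

Verification:
- Rose (knight) says "Bob always speaks truthfully" - this is TRUE because Bob is a knight.
- Leo (knave) says "Rose is a liar" - this is FALSE (a lie) because Rose is a knight.
- Bob (knight) says "Leo and I are different types" - this is TRUE because Bob is a knight and Leo is a knave.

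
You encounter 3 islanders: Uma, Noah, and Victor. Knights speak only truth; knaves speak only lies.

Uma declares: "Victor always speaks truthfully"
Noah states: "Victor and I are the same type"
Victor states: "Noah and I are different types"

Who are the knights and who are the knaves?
Uma is a knight.
Noah is a knave.
Victor is a knight.

Verification:
- Uma (knight) says "Victor always speaks truthfully" - this is TRUE because Victor is a knight.
- Noah (knave) says "Victor and I are the same type" - this is FALSE (a lie) because Noah is a knave and Victor is a knight.
- Victor (knight) says "Noah and I are different types" - this is TRUE because Victor is a knight and Noah is a knave.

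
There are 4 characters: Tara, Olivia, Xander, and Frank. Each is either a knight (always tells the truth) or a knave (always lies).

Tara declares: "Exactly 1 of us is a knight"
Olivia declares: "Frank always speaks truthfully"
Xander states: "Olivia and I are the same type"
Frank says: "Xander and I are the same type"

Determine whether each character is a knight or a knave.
Tara is a knave.
Olivia is a knight.
Xander is a knight.
Frank is a knight.

Verification:
- Tara (knave) says "Exactly 1 of us is a knight" - this is FALSE (a lie) because there are 3 knights.
- Olivia (knight) says "Frank always speaks truthfully" - this is TRUE because Frank is a knight.
- Xander (knight) says "Olivia and I are the same type" - this is TRUE because Xander is a knight and Olivia is a knight.
- Frank (knight) says "Xander and I are the same type" - this is TRUE because Frank is a knight and Xander is a knight.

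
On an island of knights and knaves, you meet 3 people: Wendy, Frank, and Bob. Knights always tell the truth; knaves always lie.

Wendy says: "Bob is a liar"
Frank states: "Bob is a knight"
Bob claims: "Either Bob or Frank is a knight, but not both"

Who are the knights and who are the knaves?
Wendy is a knight.
Frank is a knave.
Bob is a knave.

Verification:
- Wendy (knight) says "Bob is a liar" - this is TRUE because Bob is a knave.
- Frank (knave) says "Bob is a knight" - this is FALSE (a lie) because Bob is a knave.
- Bob (knave) says "Either Bob or Frank is a knight, but not both" - this is FALSE (a lie) because Bob is a knave and Frank is a knave.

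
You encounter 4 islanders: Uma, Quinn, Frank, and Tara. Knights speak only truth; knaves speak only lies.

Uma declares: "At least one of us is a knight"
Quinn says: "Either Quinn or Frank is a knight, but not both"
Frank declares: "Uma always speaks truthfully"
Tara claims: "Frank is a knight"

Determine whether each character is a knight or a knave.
Uma is a knave.
Quinn is a knave.
Frank is a knave.
Tara is a knave.

Verification:
- Uma (knave) says "At least one of us is a knight" - this is FALSE (a lie) because no one is a knight.
- Quinn (knave) says "Either Quinn or Frank is a knight, but not both" - this is FALSE (a lie) because Quinn is a knave and Frank is a knave.
- Frank (knave) says "Uma always speaks truthfully" - this is FALSE (a lie) because Uma is a knave.
- Tara (knave) says "Frank is a knight" - this is FALSE (a lie) because Frank is a knave.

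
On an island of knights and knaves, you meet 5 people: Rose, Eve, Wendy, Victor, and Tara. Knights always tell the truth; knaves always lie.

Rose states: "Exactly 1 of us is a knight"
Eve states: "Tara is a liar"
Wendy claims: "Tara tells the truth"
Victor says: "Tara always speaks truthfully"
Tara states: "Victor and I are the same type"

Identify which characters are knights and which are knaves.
Rose is a knave.
Eve is a knave.
Wendy is a knight.
Victor is a knight.
Tara is a knight.

Verification:
- Rose (knave) says "Exactly 1 of us is a knight" - this is FALSE (a lie) because there are 3 knights.
- Eve (knave) says "Tara is a liar" - this is FALSE (a lie) because Tara is a knight.
- Wendy (knight) says "Tara tells the truth" - this is TRUE because Tara is a knight.
- Victor (knight) says "Tara always speaks truthfully" - this is TRUE because Tara is a knight.
- Tara (knight) says "Victor and I are the same type" - this is TRUE because Tara is a knight and Victor is a knight.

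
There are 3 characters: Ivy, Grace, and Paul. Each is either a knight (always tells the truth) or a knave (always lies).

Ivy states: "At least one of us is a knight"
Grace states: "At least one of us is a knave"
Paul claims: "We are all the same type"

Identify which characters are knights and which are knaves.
Ivy is a knight.
Grace is a knight.
Paul is a knave.

Verification:
- Ivy (knight) says "At least one of us is a knight" - this is TRUE because Ivy and Grace are knights.
- Grace (knight) says "At least one of us is a knave" - this is TRUE because Paul is a knave.
- Paul (knave) says "We are all the same type" - this is FALSE (a lie) because Ivy and Grace are knights and Paul is a knave.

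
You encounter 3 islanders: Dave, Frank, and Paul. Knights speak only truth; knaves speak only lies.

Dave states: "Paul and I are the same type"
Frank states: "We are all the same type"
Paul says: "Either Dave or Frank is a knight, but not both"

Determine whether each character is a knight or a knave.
Dave is a knight.
Frank is a knave.
Paul is a knight.

Verification:
- Dave (knight) says "Paul and I are the same type" - this is TRUE because Dave is a knight and Paul is a knight.
- Frank (knave) says "We are all the same type" - this is FALSE (a lie) because Dave and Paul are knights and Frank is a knave.
- Paul (knight) says "Either Dave or Frank is a knight, but not both" - this is TRUE because Dave is a knight and Frank is a knave.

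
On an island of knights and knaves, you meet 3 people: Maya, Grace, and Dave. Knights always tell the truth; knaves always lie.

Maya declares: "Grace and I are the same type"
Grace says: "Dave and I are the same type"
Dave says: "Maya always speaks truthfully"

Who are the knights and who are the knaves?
Maya is a knight.
Grace is a knight.
Dave is a knight.

Verification:
- Maya (knight) says "Grace and I are the same type" - this is TRUE because Maya is a knight and Grace is a knight.
- Grace (knight) says "Dave and I are the same type" - this is TRUE because Grace is a knight and Dave is a knight.
- Dave (knight) says "Maya always speaks truthfully" - this is TRUE because Maya is a knight.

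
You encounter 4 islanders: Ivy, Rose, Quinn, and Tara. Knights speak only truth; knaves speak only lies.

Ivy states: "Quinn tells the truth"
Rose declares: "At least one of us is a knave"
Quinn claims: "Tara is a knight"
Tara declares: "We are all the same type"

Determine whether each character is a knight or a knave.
Ivy is a knave.
Rose is a knight.
Quinn is a knave.
Tara is a knave.

Verification:
- Ivy (knave) says "Quinn tells the truth" - this is FALSE (a lie) because Quinn is a knave.
- Rose (knight) says "At least one of us is a knave" - this is TRUE because Ivy, Quinn, and Tara are knaves.
- Quinn (knave) says "Tara is a knight" - this is FALSE (a lie) because Tara is a knave.
- Tara (knave) says "We are all the same type" - this is FALSE (a lie) because Rose is a knight and Ivy, Quinn, and Tara are knaves.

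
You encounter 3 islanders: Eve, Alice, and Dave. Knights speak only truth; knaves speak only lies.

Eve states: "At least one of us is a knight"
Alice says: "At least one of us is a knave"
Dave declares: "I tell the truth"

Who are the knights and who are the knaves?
Eve is a knight.
Alice is a knight.
Dave is a knave.

Verification:
- Eve (knight) says "At least one of us is a knight" - this is TRUE because Eve and Alice are knights.
- Alice (knight) says "At least one of us is a knave" - this is TRUE because Dave is a knave.
- Dave (knave) says "I tell the truth" - this is FALSE (a lie) because Dave is a knave.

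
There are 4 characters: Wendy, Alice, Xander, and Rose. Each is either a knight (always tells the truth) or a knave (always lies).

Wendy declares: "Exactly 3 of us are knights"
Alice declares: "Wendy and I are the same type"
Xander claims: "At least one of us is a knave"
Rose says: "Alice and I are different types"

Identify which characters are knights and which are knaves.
Wendy is a knight.
Alice is a knave.
Xander is a knight.
Rose is a knight.

Verification:
- Wendy (knight) says "Exactly 3 of us are knights" - this is TRUE because there are 3 knights.
- Alice (knave) says "Wendy and I are the same type" - this is FALSE (a lie) because Alice is a knave and Wendy is a knight.
- Xander (knight) says "At least one of us is a knave" - this is TRUE because Alice is a knave.
- Rose (knight) says "Alice and I are different types" - this is TRUE because Rose is a knight and Alice is a knave.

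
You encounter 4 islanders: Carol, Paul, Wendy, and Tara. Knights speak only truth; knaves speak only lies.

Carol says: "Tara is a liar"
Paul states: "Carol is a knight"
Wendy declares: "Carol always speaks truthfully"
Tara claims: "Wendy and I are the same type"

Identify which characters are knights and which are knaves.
Carol is a knight.
Paul is a knight.
Wendy is a knight.
Tara is a knave.

Verification:
- Carol (knight) says "Tara is a liar" - this is TRUE because Tara is a knave.
- Paul (knight) says "Carol is a knight" - this is TRUE because Carol is a knight.
- Wendy (knight) says "Carol always speaks truthfully" - this is TRUE because Carol is a knight.
- Tara (knave) says "Wendy and I are the same type" - this is FALSE (a lie) because Tara is a knave and Wendy is a knight.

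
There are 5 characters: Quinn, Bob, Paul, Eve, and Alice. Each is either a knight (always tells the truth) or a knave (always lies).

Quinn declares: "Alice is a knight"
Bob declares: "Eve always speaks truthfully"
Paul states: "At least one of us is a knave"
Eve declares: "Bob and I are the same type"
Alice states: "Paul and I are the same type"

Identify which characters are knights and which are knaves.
Quinn is a knave.
Bob is a knight.
Paul is a knight.
Eve is a knight.
Alice is a knave.

Verification:
- Quinn (knave) says "Alice is a knight" - this is FALSE (a lie) because Alice is a knave.
- Bob (knight) says "Eve always speaks truthfully" - this is TRUE because Eve is a knight.
- Paul (knight) says "At least one of us is a knave" - this is TRUE because Quinn and Alice are knaves.
- Eve (knight) says "Bob and I are the same type" - this is TRUE because Eve is a knight and Bob is a knight.
- Alice (knave) says "Paul and I are the same type" - this is FALSE (a lie) because Alice is a knave and Paul is a knight.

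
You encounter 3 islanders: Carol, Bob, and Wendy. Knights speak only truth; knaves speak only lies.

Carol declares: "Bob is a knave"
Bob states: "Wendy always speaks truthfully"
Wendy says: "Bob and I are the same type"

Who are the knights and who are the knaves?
Carol is a knave.
Bob is a knight.
Wendy is a knight.

Verification:
- Carol (knave) says "Bob is a knave" - this is FALSE (a lie) because Bob is a knight.
- Bob (knight) says "Wendy always speaks truthfully" - this is TRUE because Wendy is a knight.
- Wendy (knight) says "Bob and I are the same type" - this is TRUE because Wendy is a knight and Bob is a knight.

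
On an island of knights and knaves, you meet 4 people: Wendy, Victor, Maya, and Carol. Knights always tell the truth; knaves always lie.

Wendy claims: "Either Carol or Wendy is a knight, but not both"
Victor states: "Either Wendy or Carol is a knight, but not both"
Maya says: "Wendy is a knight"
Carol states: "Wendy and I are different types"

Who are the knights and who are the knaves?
Wendy is a knave.
Victor is a knave.
Maya is a knave.
Carol is a knave.

Verification:
- Wendy (knave) says "Either Carol or Wendy is a knight, but not both" - this is FALSE (a lie) because Carol is a knave and Wendy is a knave.
- Victor (knave) says "Either Wendy or Carol is a knight, but not both" - this is FALSE (a lie) because Wendy is a knave and Carol is a knave.
- Maya (knave) says "Wendy is a knight" - this is FALSE (a lie) because Wendy is a knave.
- Carol (knave) says "Wendy and I are different types" - this is FALSE (a lie) because Carol is a knave and Wendy is a knave.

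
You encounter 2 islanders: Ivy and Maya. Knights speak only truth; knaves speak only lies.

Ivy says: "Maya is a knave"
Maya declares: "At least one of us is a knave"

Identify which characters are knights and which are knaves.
Ivy is a knave.
Maya is a knight.

Verification:
- Ivy (knave) says "Maya is a knave" - this is FALSE (a lie) because Maya is a knight.
- Maya (knight) says "At least one of us is a knave" - this is TRUE because Ivy is a knave.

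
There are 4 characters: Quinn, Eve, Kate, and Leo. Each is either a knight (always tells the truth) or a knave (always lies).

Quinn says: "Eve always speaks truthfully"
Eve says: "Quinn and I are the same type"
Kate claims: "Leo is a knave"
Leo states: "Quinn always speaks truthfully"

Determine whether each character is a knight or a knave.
Quinn is a knight.
Eve is a knight.
Kate is a knave.
Leo is a knight.

Verification:
- Quinn (knight) says "Eve always speaks truthfully" - this is TRUE because Eve is a knight.
- Eve (knight) says "Quinn and I are the same type" - this is TRUE because Eve is a knight and Quinn is a knight.
- Kate (knave) says "Leo is a knave" - this is FALSE (a lie) because Leo is a knight.
- Leo (knight) says "Quinn always speaks truthfully" - this is TRUE because Quinn is a knight.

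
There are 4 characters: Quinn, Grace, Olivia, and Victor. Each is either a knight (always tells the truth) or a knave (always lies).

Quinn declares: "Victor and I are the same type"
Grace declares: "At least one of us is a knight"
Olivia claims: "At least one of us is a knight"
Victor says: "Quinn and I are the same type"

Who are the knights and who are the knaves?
Quinn is a knight.
Grace is a knight.
Olivia is a knight.
Victor is a knight.

Verification:
- Quinn (knight) says "Victor and I are the same type" - this is TRUE because Quinn is a knight and Victor is a knight.
- Grace (knight) says "At least one of us is a knight" - this is TRUE because Quinn, Grace, Olivia, and Victor are knights.
- Olivia (knight) says "At least one of us is a knight" - this is TRUE because Quinn, Grace, Olivia, and Victor are knights.
- Victor (knight) says "Quinn and I are the same type" - this is TRUE because Victor is a knight and Quinn is a knight.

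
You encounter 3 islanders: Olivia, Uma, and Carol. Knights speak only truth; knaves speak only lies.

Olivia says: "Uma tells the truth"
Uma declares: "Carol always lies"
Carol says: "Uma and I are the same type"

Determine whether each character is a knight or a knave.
Olivia is a knight.
Uma is a knight.
Carol is a knave.

Verification:
- Olivia (knight) says "Uma tells the truth" - this is TRUE because Uma is a knight.
- Uma (knight) says "Carol always lies" - this is TRUE because Carol is a knave.
- Carol (knave) says "Uma and I are the same type" - this is FALSE (a lie) because Carol is a knave and Uma is a knight.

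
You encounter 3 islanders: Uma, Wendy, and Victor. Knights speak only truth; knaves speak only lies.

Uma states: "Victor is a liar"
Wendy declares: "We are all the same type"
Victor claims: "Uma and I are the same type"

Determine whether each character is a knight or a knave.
Uma is a knight.
Wendy is a knave.
Victor is a knave.

Verification:
- Uma (knight) says "Victor is a liar" - this is TRUE because Victor is a knave.
- Wendy (knave) says "We are all the same type" - this is FALSE (a lie) because Uma is a knight and Wendy and Victor are knaves.
- Victor (knave) says "Uma and I are the same type" - this is FALSE (a lie) because Victor is a knave and Uma is a knight.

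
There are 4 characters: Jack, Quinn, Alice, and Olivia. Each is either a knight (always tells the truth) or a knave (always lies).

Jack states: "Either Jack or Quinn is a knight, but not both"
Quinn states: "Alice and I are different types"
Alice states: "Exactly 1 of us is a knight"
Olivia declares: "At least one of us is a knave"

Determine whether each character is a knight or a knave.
Jack is a knight.
Quinn is a knave.
Alice is a knave.
Olivia is a knight.

Verification:
- Jack (knight) says "Either Jack or Quinn is a knight, but not both" - this is TRUE because Jack is a knight and Quinn is a knave.
- Quinn (knave) says "Alice and I are different types" - this is FALSE (a lie) because Quinn is a knave and Alice is a knave.
- Alice (knave) says "Exactly 1 of us is a knight" - this is FALSE (a lie) because there are 2 knights.
- Olivia (knight) says "At least one of us is a knave" - this is TRUE because Quinn and Alice are knaves.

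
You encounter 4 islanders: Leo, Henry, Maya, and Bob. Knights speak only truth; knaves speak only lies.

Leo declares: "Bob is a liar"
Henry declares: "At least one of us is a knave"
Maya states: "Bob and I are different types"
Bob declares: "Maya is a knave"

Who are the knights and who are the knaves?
Leo is a knight.
Henry is a knight.
Maya is a knight.
Bob is a knave.

Verification:
- Leo (knight) says "Bob is a liar" - this is TRUE because Bob is a knave.
- Henry (knight) says "At least one of us is a knave" - this is TRUE because Bob is a knave.
- Maya (knight) says "Bob and I are different types" - this is TRUE because Maya is a knight and Bob is a knave.
- Bob (knave) says "Maya is a knave" - this is FALSE (a lie) because Maya is a knight.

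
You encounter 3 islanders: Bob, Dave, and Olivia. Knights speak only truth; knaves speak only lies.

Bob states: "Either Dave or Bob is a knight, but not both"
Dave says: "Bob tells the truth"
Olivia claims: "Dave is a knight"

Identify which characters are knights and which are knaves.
Bob is a knave.
Dave is a knave.
Olivia is a knave.

Verification:
- Bob (knave) says "Either Dave or Bob is a knight, but not both" - this is FALSE (a lie) because Dave is a knave and Bob is a knave.
- Dave (knave) says "Bob tells the truth" - this is FALSE (a lie) because Bob is a knave.
- Olivia (knave) says "Dave is a knight" - this is FALSE (a lie) because Dave is a knave.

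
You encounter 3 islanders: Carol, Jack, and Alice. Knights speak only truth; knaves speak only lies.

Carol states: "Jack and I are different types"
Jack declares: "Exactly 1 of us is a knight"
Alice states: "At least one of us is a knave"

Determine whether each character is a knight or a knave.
Carol is a knight.
Jack is a knave.
Alice is a knight.

Verification:
- Carol (knight) says "Jack and I are different types" - this is TRUE because Carol is a knight and Jack is a knave.
- Jack (knave) says "Exactly 1 of us is a knight" - this is FALSE (a lie) because there are 2 knights.
- Alice (knight) says "At least one of us is a knave" - this is TRUE because Jack is a knave.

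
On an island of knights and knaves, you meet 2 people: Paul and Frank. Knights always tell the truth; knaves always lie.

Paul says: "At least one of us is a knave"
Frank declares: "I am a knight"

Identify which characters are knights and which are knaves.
Paul is a knight.
Frank is a knave.

Verification:
- Paul (knight) says "At least one of us is a knave" - this is TRUE because Frank is a knave.
- Frank (knave) says "I am a knight" - this is FALSE (a lie) because Frank is a knave.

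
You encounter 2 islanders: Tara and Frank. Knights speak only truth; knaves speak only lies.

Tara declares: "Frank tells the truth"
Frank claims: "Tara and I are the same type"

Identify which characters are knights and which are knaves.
Tara is a knight.
Frank is a knight.

Verification:
- Tara (knight) says "Frank tells the truth" - this is TRUE because Frank is a knight.
- Frank (knight) says "Tara and I are the same type" - this is TRUE because Frank is a knight and Tara is a knight.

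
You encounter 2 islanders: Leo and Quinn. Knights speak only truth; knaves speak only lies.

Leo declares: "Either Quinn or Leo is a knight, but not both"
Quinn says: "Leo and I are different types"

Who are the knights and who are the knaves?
Leo is a knave.
Quinn is a knave.

Verification:
- Leo (knave) says "Either Quinn or Leo is a knight, but not both" - this is FALSE (a lie) because Quinn is a knave and Leo is a knave.
- Quinn (knave) says "Leo and I are different types" - this is FALSE (a lie) because Quinn is a knave and Leo is a knave.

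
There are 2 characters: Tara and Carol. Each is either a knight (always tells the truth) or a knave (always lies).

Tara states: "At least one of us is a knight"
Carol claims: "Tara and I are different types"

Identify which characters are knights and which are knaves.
Tara is a knave.
Carol is a knave.

Verification:
- Tara (knave) says "At least one of us is a knight" - this is FALSE (a lie) because no one is a knight.
- Carol (knave) says "Tara and I are different types" - this is FALSE (a lie) because Carol is a knave and Tara is a knave.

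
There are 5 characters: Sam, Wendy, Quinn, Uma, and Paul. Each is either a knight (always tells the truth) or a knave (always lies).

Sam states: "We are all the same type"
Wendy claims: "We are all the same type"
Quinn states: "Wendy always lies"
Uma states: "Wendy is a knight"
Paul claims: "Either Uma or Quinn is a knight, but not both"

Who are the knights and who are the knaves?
Sam is a knave.
Wendy is a knave.
Quinn is a knight.
Uma is a knave.
Paul is a knight.

Verification:
- Sam (knave) says "We are all the same type" - this is FALSE (a lie) because Quinn and Paul are knights and Sam, Wendy, and Uma are knaves.
- Wendy (knave) says "We are all the same type" - this is FALSE (a lie) because Quinn and Paul are knights and Sam, Wendy, and Uma are knaves.
- Quinn (knight) says "Wendy always lies" - this is TRUE because Wendy is a knave.
- Uma (knave) says "Wendy is a knight" - this is FALSE (a lie) because Wendy is a knave.
- Paul (knight) says "Either Uma or Quinn is a knight, but not both" - this is TRUE because Uma is a knave and Quinn is a knight.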